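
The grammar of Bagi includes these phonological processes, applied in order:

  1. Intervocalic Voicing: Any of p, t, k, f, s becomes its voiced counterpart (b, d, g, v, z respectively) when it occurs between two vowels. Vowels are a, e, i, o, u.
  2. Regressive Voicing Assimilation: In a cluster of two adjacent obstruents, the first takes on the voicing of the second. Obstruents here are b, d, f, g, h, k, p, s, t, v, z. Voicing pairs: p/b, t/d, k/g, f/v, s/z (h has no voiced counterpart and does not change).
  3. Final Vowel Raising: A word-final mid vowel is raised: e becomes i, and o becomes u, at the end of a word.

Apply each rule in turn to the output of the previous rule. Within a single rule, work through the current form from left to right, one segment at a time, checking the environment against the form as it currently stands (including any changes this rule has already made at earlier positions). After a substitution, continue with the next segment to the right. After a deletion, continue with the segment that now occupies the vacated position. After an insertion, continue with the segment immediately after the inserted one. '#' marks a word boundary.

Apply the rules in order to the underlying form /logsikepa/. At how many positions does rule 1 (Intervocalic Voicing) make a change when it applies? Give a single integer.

2

1 Intervocalic Voicing: [logsikepa] → [logsigeba]
2 Regressive Voicing Assimilation: [logsigeba] → [loksigeba]
3 Final Vowel Raising: no change — [loksigeba]
Rule 1 changed 2 position(s).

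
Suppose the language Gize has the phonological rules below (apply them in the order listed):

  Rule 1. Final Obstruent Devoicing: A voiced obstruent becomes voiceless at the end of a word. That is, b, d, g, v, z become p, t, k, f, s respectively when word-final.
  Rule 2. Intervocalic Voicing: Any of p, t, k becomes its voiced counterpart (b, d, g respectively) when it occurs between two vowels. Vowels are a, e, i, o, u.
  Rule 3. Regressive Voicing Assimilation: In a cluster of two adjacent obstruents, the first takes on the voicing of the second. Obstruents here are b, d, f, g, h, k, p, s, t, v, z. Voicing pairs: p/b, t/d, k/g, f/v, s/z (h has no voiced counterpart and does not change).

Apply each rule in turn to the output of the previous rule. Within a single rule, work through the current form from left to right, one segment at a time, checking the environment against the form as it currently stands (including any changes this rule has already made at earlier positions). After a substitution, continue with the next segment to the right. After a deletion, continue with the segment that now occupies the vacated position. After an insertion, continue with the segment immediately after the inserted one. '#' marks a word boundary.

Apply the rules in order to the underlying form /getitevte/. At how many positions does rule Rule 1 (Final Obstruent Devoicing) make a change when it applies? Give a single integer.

Rule 1 Final Obstruent Devoicing: no change — [getitevte]
Rule 2 Intervocalic Voicing: [getitevte] → [gedidevte]
Rule 3 Regressive Voicing Assimilation: [gedidevte] → [gedidefte]
Rule Rule 1 changed 0 position(s).

0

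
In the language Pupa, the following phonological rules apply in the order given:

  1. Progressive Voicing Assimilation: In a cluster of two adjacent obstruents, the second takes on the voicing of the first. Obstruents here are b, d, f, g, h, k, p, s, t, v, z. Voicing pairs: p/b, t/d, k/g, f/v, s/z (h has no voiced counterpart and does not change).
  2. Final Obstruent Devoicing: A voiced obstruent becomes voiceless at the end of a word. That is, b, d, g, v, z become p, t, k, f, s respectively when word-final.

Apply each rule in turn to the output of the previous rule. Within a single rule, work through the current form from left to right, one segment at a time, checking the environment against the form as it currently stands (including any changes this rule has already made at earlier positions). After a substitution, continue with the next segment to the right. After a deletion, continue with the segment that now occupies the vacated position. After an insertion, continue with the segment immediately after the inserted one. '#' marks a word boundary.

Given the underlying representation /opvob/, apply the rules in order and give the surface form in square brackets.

1 Progressive Voicing Assimilation: [opvob] → [opfob]
2 Final Obstruent Devoicing: [opfob] → [opfop]

[opfop]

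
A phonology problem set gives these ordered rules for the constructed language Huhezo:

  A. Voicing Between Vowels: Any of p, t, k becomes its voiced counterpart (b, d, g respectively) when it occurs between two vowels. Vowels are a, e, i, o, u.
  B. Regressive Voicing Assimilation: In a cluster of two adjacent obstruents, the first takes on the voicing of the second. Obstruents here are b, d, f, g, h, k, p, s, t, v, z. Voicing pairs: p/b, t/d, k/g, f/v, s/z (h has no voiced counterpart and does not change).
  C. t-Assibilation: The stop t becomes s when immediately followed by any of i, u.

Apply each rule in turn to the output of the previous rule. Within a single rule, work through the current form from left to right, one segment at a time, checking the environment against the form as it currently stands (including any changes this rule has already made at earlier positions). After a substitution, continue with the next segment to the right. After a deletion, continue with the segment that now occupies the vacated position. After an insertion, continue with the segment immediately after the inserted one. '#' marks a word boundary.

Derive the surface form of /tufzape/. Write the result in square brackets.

A Voicing Between Vowels: [tufzape] → [tufzabe]
B Regressive Voicing Assimilation: [tufzabe] → [tuvzabe]
C t-Assibilation: [tuvzabe] → [suvzabe]

[suvzabe]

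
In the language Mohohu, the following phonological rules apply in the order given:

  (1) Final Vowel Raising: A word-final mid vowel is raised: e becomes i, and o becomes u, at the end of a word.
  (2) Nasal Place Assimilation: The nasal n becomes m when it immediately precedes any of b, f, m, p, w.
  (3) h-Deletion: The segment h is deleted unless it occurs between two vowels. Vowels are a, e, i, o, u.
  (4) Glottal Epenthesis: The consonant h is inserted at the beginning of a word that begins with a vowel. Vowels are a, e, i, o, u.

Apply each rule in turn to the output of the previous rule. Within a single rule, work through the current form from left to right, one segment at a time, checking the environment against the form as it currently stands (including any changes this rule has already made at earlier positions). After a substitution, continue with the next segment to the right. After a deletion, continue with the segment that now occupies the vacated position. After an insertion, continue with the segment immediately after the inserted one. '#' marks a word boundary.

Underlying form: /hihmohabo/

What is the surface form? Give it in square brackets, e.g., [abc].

(1) Final Vowel Raising: [hihmohabo] → [hihmohabu]
(2) Nasal Place Assimilation: no change — [hihmohabu]
(3) h-Deletion: [hihmohabu] → [imohabu]
(4) Glottal Epenthesis: [imohabu] → [himohabu]

[himohabu]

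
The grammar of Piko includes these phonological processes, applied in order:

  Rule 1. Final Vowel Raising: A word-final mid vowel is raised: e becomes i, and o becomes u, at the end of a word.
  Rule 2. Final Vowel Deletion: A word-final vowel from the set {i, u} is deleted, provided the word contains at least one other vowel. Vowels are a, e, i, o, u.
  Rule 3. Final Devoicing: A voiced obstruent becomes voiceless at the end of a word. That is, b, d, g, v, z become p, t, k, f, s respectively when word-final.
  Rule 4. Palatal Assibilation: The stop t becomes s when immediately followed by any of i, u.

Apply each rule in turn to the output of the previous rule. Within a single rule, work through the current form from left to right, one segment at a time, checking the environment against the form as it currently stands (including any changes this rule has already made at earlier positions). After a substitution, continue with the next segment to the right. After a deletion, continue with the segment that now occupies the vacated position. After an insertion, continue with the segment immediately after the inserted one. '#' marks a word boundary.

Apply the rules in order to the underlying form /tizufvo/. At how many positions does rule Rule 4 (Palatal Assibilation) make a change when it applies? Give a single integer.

Rule 1 Final Vowel Raising: [tizufvo] → [tizufvu]
Rule 2 Final Vowel Deletion: [tizufvu] → [tizufv]
Rule 3 Final Devoicing: [tizufv] → [tizuff]
Rule 4 Palatal Assibilation: [tizuff] → [sizuff]
Rule Rule 4 changed 1 position(s).

1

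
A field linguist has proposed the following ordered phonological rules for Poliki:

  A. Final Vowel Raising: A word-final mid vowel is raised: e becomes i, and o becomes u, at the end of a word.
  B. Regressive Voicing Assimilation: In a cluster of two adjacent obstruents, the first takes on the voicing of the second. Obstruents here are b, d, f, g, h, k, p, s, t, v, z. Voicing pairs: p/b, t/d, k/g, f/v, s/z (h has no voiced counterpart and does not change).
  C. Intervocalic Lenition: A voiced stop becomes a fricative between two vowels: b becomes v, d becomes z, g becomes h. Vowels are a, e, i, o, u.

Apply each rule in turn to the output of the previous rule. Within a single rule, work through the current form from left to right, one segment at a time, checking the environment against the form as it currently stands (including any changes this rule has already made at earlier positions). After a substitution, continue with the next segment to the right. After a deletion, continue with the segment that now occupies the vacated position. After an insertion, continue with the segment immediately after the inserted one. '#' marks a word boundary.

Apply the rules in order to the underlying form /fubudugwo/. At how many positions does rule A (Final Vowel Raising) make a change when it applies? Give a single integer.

1

A Final Vowel Raising: [fubudugwo] → [fubudugwu]
B Regressive Voicing Assimilation: no change — [fubudugwu]
C Intervocalic Lenition: [fubudugwu] → [fuvuzugwu]
Rule A changed 1 position(s).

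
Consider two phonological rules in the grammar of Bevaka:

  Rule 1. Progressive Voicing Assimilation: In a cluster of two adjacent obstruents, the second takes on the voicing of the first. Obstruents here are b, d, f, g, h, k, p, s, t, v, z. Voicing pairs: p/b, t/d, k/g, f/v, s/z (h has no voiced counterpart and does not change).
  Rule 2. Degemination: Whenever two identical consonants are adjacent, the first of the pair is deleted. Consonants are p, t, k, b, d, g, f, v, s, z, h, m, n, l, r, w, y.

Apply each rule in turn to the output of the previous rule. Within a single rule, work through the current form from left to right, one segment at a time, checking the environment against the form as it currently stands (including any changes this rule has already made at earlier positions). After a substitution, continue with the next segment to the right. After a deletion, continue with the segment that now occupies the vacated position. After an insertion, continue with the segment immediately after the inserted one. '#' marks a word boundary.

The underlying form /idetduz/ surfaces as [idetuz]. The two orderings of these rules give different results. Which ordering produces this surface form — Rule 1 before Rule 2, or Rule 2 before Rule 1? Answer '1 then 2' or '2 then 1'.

Order 1 then 2:
  1 Progressive Voicing Assimilation: [idetduz] → [idettuz]
  2 Degemination: [idettuz] → [idetuz]
  result: [idetuz]
Order 2 then 1:
  2 Degemination: no change — [idetduz]
  1 Progressive Voicing Assimilation: [idetduz] → [idettuz]
  result: [idettuz]

1 then 2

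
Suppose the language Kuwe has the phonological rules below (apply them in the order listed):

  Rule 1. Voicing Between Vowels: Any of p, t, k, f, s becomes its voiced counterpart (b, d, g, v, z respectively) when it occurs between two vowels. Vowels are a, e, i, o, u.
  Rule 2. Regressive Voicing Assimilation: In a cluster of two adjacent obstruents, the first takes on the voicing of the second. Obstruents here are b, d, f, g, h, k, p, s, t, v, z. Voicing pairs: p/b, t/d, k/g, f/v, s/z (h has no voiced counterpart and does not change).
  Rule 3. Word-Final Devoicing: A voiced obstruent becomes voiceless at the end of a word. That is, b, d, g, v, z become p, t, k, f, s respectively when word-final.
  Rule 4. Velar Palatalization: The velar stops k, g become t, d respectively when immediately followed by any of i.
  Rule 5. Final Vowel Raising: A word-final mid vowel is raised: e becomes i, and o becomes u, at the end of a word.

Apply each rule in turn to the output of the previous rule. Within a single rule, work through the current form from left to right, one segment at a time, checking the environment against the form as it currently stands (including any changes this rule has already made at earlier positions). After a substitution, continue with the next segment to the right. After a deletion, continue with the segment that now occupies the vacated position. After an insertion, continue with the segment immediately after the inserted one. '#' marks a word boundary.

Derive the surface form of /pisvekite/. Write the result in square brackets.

[pizvedidi]

Rule 1 Voicing Between Vowels: [pisvekite] → [pisvegide]
Rule 2 Regressive Voicing Assimilation: [pisvegide] → [pizvegide]
Rule 3 Word-Final Devoicing: no change — [pizvegide]
Rule 4 Velar Palatalization: [pizvegide] → [pizvedide]
Rule 5 Final Vowel Raising: [pizvedide] → [pizvedidi]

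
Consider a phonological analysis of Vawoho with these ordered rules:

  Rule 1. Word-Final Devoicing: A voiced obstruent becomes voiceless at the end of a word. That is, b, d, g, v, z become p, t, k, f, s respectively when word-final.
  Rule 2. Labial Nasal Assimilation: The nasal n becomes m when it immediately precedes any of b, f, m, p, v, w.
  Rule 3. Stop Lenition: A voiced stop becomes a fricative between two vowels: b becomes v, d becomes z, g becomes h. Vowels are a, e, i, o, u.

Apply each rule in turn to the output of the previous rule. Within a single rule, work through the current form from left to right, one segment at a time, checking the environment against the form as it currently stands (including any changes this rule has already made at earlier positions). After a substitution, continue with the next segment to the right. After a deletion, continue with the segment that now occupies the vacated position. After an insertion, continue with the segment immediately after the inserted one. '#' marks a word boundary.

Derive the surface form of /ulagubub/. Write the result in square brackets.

Rule 1 Word-Final Devoicing: [ulagubub] → [ulagubup]
Rule 2 Labial Nasal Assimilation: no change — [ulagubup]
Rule 3 Stop Lenition: [ulagubup] → [ulahuvup]

[ulahuvup]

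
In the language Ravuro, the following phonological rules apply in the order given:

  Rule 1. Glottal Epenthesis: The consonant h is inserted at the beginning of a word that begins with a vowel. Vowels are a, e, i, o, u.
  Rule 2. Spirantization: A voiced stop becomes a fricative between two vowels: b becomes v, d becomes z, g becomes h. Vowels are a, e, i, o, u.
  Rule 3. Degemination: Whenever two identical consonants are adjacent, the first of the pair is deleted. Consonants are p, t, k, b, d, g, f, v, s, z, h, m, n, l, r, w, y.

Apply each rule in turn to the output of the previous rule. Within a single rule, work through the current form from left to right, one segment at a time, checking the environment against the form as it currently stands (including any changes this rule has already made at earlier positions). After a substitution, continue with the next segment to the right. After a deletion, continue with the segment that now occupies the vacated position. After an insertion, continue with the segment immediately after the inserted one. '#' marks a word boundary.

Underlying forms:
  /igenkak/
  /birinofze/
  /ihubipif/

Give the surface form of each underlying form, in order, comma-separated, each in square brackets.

[hihenkak], [birinofze], [hihuvipif]

/igenkak/:
  Rule 1 Glottal Epenthesis: [igenkak] → [higenkak]
  Rule 2 Spirantization: [higenkak] → [hihenkak]
  Rule 3 Degemination: no change — [hihenkak]
/birinofze/:
  Rule 1 Glottal Epenthesis: no change — [birinofze]
  Rule 2 Spirantization: no change — [birinofze]
  Rule 3 Degemination: no change — [birinofze]
/ihubipif/:
  Rule 1 Glottal Epenthesis: [ihubipif] → [hihubipif]
  Rule 2 Spirantization: [hihubipif] → [hihuvipif]
  Rule 3 Degemination: no change — [hihuvipif]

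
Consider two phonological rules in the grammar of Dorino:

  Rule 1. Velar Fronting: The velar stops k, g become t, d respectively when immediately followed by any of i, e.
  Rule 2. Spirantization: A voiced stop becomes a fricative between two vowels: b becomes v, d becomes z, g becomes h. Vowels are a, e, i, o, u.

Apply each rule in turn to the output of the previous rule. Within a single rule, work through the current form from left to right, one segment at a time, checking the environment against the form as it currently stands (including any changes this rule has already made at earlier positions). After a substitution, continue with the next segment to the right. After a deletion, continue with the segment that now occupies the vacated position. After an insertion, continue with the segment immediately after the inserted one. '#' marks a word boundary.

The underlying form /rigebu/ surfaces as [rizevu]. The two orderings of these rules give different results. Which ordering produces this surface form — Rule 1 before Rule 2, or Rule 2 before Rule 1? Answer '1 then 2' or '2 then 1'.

Order 1 then 2:
  1 Velar Fronting: [rigebu] → [ridebu]
  2 Spirantization: [ridebu] → [rizevu]
  result: [rizevu]
Order 2 then 1:
  2 Spirantization: [rigebu] → [rihevu]
  1 Velar Fronting: no change — [rihevu]
  result: [rihevu]

1 then 2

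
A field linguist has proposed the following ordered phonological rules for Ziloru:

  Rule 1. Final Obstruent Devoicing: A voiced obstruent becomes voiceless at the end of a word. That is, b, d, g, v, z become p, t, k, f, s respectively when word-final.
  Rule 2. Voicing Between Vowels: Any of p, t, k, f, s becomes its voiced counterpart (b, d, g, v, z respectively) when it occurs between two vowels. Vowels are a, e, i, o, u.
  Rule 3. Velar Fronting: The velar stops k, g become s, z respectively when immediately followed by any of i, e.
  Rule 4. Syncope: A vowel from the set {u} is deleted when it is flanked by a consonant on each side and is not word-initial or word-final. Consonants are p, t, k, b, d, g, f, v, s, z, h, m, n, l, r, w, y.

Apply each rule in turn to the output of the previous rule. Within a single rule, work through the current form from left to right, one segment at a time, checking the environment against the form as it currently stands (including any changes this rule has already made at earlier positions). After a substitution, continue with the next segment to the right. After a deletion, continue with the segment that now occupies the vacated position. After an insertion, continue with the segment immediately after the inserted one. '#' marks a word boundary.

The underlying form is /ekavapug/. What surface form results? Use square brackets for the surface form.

Rule 1 Final Obstruent Devoicing: [ekavapug] → [ekavapuk]
Rule 2 Voicing Between Vowels: [ekavapuk] → [egavabuk]
Rule 3 Velar Fronting: no change — [egavabuk]
Rule 4 Syncope: [egavabuk] → [egavabk]

[egavabk]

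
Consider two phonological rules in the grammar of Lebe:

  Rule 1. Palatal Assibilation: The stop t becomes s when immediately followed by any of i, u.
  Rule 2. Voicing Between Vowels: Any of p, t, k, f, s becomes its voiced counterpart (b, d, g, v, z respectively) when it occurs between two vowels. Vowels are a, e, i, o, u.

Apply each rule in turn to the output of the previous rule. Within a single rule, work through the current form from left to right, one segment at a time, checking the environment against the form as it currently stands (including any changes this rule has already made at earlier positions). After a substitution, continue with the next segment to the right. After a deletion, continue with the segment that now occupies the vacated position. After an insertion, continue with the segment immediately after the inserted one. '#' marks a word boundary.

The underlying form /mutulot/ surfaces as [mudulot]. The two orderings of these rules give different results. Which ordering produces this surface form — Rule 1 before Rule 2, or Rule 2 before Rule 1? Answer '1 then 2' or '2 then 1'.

2 then 1

Order 1 then 2:
  1 Palatal Assibilation: [mutulot] → [musulot]
  2 Voicing Between Vowels: [musulot] → [muzulot]
  result: [muzulot]
Order 2 then 1:
  2 Voicing Between Vowels: [mutulot] → [mudulot]
  1 Palatal Assibilation: no change — [mudulot]
  result: [mudulot]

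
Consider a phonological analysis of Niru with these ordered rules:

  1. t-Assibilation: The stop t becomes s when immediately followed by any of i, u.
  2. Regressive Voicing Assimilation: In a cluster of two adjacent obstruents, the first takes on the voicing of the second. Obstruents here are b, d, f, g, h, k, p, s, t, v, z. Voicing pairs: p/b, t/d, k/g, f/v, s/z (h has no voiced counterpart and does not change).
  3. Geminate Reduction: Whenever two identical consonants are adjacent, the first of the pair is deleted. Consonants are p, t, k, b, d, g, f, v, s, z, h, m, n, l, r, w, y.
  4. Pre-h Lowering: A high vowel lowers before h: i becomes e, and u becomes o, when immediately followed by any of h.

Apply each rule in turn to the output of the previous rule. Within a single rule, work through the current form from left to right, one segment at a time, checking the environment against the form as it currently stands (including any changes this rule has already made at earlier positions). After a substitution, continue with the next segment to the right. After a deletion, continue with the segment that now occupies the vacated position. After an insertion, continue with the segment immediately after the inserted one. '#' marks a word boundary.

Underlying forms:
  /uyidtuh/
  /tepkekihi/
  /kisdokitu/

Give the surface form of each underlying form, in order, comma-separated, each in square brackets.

[uyitsoh], [tepkekehi], [kizdokisu]

/uyidtuh/:
  1 t-Assibilation: [uyidtuh] → [uyidsuh]
  2 Regressive Voicing Assimilation: [uyidsuh] → [uyitsuh]
  3 Geminate Reduction: no change — [uyitsuh]
  4 Pre-h Lowering: [uyitsuh] → [uyitsoh]
/tepkekihi/:
  1 t-Assibilation: no change — [tepkekihi]
  2 Regressive Voicing Assimilation: no change — [tepkekihi]
  3 Geminate Reduction: no change — [tepkekihi]
  4 Pre-h Lowering: [tepkekihi] → [tepkekehi]
/kisdokitu/:
  1 t-Assibilation: [kisdokitu] → [kisdokisu]
  2 Regressive Voicing Assimilation: [kisdokisu] → [kizdokisu]
  3 Geminate Reduction: no change — [kizdokisu]
  4 Pre-h Lowering: no change — [kizdokisu]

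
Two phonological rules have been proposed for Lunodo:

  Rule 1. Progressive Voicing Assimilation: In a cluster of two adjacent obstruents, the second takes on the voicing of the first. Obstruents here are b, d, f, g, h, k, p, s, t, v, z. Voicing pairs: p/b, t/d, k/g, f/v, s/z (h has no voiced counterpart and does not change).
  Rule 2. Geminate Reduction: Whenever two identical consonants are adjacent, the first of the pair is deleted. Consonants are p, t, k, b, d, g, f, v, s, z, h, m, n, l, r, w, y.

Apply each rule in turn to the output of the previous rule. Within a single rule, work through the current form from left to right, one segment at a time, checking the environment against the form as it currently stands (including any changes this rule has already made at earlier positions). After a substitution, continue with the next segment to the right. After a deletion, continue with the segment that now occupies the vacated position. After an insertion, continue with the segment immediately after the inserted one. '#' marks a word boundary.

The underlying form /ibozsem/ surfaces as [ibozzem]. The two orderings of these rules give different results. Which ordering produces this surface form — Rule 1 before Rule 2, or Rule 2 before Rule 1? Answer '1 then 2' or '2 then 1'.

2 then 1

Order 1 then 2:
  1 Progressive Voicing Assimilation: [ibozsem] → [ibozzem]
  2 Geminate Reduction: [ibozzem] → [ibozem]
  result: [ibozem]
Order 2 then 1:
  2 Geminate Reduction: no change — [ibozsem]
  1 Progressive Voicing Assimilation: [ibozsem] → [ibozzem]
  result: [ibozzem]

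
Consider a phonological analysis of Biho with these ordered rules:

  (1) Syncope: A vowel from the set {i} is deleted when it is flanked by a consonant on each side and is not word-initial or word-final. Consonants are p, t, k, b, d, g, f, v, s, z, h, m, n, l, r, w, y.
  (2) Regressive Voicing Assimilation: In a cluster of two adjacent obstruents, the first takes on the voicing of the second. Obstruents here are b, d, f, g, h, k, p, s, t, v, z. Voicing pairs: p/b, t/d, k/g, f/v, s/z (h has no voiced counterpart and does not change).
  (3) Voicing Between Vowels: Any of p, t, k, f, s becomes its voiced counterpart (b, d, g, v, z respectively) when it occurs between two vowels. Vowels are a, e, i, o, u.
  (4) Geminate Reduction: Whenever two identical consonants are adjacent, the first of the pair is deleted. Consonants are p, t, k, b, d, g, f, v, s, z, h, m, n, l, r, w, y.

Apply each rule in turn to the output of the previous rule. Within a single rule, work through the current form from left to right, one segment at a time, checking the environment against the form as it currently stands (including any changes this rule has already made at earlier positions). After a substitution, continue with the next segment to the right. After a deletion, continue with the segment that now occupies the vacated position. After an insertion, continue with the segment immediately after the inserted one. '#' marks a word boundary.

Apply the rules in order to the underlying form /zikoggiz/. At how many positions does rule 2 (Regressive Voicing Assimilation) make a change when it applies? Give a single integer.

(1) Syncope: [zikoggiz] → [zkoggz]
(2) Regressive Voicing Assimilation: [zkoggz] → [skoggz]
(3) Voicing Between Vowels: no change — [skoggz]
(4) Geminate Reduction: [skoggz] → [skogz]
Rule 2 changed 1 position(s).

1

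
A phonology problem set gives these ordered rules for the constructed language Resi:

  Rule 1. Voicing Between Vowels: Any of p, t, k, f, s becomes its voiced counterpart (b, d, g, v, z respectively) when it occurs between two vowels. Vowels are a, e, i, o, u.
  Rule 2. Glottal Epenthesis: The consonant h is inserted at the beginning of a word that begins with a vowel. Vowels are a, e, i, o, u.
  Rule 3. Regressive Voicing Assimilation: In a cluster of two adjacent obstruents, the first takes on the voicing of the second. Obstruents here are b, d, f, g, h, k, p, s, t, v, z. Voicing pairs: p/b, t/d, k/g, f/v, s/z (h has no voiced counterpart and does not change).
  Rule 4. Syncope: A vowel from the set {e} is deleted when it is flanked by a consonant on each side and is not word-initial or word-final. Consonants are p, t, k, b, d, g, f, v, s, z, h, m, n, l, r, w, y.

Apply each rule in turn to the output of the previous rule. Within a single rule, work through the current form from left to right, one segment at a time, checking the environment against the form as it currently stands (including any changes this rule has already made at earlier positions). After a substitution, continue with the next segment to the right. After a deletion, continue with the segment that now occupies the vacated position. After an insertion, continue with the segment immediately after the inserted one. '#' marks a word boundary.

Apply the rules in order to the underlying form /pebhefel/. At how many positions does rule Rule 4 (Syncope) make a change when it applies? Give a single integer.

Rule 1 Voicing Between Vowels: [pebhefel] → [pebhevel]
Rule 2 Glottal Epenthesis: no change — [pebhevel]
Rule 3 Regressive Voicing Assimilation: [pebhevel] → [pephevel]
Rule 4 Syncope: [pephevel] → [pphvl]
Rule Rule 4 changed 3 position(s).

3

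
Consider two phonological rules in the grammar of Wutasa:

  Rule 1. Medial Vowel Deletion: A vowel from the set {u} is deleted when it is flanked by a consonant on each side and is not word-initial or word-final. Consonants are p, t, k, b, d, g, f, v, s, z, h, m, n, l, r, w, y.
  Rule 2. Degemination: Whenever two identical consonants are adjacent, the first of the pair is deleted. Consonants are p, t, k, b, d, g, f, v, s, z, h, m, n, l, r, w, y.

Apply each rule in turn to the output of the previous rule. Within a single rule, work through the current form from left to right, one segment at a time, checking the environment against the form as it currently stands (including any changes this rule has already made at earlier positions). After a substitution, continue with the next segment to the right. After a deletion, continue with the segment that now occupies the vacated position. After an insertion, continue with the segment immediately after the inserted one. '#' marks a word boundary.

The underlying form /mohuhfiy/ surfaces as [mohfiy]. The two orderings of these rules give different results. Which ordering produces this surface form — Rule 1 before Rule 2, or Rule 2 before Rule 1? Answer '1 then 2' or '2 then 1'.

Order 1 then 2:
  1 Medial Vowel Deletion: [mohuhfiy] → [mohhfiy]
  2 Degemination: [mohhfiy] → [mohfiy]
  result: [mohfiy]
Order 2 then 1:
  2 Degemination: no change — [mohuhfiy]
  1 Medial Vowel Deletion: [mohuhfiy] → [mohhfiy]
  result: [mohhfiy]

1 then 2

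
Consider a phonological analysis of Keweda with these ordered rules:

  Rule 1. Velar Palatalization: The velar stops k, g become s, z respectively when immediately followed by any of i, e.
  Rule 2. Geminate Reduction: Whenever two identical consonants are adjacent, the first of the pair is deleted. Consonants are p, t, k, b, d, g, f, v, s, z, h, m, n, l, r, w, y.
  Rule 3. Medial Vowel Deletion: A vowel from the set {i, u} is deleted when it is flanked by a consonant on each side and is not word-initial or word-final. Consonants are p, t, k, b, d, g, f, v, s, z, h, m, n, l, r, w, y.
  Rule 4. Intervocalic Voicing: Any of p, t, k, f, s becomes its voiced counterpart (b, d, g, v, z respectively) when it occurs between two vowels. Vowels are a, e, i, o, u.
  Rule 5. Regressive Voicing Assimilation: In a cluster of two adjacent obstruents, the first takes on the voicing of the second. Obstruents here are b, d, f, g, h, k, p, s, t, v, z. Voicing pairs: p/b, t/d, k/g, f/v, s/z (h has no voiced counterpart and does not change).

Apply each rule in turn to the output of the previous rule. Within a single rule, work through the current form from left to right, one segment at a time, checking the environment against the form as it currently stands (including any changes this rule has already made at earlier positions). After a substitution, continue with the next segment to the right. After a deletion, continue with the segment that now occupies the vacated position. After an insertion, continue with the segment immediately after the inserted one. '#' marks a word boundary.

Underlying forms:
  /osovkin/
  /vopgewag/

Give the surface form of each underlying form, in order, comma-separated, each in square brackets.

/osovkin/:
  Rule 1 Velar Palatalization: [osovkin] → [osovsin]
  Rule 2 Geminate Reduction: no change — [osovsin]
  Rule 3 Medial Vowel Deletion: [osovsin] → [osovsn]
  Rule 4 Intervocalic Voicing: [osovsn] → [ozovsn]
  Rule 5 Regressive Voicing Assimilation: [ozovsn] → [ozofsn]
/vopgewag/:
  Rule 1 Velar Palatalization: [vopgewag] → [vopzewag]
  Rule 2 Geminate Reduction: no change — [vopzewag]
  Rule 3 Medial Vowel Deletion: no change — [vopzewag]
  Rule 4 Intervocalic Voicing: no change — [vopzewag]
  Rule 5 Regressive Voicing Assimilation: [vopzewag] → [vobzewag]

[ozofsn], [vobzewag]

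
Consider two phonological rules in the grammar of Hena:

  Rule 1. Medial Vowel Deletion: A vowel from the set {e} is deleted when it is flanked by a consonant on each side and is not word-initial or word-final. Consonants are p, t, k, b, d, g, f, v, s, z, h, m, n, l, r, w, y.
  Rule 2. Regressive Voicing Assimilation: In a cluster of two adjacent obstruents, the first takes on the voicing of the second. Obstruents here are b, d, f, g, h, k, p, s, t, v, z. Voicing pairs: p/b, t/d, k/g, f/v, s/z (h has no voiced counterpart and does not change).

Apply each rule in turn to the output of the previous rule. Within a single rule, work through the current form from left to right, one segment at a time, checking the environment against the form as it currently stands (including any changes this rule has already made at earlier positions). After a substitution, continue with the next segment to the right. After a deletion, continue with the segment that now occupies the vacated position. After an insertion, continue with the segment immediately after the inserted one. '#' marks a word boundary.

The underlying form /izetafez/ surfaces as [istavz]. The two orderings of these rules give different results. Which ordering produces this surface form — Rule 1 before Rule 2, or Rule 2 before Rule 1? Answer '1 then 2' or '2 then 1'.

Order 1 then 2:
  1 Medial Vowel Deletion: [izetafez] → [iztafz]
  2 Regressive Voicing Assimilation: [iztafz] → [istavz]
  result: [istavz]
Order 2 then 1:
  2 Regressive Voicing Assimilation: no change — [izetafez]
  1 Medial Vowel Deletion: [izetafez] → [iztafz]
  result: [iztafz]

1 then 2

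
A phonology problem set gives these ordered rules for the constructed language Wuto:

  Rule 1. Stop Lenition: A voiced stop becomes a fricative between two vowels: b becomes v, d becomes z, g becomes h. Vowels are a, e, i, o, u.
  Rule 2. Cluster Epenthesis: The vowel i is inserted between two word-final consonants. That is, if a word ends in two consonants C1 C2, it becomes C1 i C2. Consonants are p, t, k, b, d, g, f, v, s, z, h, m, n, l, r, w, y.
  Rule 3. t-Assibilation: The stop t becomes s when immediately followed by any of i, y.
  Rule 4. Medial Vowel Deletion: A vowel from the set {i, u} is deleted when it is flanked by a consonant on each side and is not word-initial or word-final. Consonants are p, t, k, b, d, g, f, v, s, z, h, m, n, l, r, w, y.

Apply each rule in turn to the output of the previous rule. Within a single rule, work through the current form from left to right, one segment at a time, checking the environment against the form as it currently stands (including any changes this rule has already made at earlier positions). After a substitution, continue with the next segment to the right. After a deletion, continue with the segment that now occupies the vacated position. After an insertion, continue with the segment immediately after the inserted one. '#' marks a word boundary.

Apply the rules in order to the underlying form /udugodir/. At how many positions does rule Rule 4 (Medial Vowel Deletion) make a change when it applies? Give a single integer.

2

Rule 1 Stop Lenition: [udugodir] → [uzuhozir]
Rule 2 Cluster Epenthesis: no change — [uzuhozir]
Rule 3 t-Assibilation: no change — [uzuhozir]
Rule 4 Medial Vowel Deletion: [uzuhozir] → [uzhozr]
Rule Rule 4 changed 2 position(s).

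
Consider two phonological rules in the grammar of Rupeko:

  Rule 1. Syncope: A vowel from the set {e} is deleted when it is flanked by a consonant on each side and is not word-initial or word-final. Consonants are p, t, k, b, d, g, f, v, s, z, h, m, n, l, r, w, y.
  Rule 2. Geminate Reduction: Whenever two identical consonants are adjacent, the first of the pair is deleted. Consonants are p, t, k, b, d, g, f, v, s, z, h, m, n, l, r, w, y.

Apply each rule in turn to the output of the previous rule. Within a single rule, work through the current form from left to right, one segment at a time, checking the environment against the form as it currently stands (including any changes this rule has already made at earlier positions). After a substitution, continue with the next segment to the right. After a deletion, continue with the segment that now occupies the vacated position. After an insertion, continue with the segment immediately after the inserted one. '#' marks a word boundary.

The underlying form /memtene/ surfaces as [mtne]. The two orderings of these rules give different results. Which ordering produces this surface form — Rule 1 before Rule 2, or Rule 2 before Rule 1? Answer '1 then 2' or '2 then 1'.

Order 1 then 2:
  1 Syncope: [memtene] → [mmtne]
  2 Geminate Reduction: [mmtne] → [mtne]
  result: [mtne]
Order 2 then 1:
  2 Geminate Reduction: no change — [memtene]
  1 Syncope: [memtene] → [mmtne]
  result: [mmtne]

1 then 2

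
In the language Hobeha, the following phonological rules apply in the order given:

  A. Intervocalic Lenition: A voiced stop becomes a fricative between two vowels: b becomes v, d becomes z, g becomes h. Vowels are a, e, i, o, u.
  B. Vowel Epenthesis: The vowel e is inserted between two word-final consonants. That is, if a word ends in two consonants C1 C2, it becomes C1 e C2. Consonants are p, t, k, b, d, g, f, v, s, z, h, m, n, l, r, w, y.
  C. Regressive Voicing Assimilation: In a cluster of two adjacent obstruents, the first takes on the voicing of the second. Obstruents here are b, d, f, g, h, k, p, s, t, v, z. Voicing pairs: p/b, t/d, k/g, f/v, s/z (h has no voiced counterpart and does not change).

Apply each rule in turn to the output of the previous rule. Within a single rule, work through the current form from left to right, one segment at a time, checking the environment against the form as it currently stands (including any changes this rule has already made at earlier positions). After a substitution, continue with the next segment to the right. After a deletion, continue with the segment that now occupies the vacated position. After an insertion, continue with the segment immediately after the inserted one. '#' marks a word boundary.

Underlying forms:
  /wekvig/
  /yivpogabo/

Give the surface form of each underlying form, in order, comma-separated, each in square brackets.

[wegvig], [yifpohavo]

/wekvig/:
  A Intervocalic Lenition: no change — [wekvig]
  B Vowel Epenthesis: no change — [wekvig]
  C Regressive Voicing Assimilation: [wekvig] → [wegvig]
/yivpogabo/:
  A Intervocalic Lenition: [yivpogabo] → [yivpohavo]
  B Vowel Epenthesis: no change — [yivpohavo]
  C Regressive Voicing Assimilation: [yivpohavo] → [yifpohavo]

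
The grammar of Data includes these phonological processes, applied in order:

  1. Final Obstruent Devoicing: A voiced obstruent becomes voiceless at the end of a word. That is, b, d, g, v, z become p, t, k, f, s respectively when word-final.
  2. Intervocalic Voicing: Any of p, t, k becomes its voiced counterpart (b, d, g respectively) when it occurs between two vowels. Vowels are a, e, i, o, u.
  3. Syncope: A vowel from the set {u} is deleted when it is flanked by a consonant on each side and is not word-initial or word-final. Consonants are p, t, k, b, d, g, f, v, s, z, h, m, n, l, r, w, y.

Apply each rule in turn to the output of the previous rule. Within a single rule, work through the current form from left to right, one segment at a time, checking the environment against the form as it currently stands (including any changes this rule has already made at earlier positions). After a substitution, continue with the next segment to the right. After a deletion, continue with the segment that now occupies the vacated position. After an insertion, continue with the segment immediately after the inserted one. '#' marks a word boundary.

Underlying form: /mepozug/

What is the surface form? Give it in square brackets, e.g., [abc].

1 Final Obstruent Devoicing: [mepozug] → [mepozuk]
2 Intervocalic Voicing: [mepozuk] → [mebozuk]
3 Syncope: [mebozuk] → [mebozk]

[mebozk]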